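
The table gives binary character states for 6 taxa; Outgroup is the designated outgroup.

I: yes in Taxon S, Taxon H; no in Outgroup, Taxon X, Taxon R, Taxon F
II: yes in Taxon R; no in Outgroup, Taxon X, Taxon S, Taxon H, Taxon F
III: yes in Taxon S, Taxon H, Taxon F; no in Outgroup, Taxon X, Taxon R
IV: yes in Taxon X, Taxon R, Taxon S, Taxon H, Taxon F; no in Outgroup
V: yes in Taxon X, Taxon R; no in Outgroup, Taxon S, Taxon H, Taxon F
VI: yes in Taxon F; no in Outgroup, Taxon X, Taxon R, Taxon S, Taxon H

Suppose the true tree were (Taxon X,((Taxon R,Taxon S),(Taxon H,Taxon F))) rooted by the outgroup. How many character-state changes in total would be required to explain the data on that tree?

Map each character onto (Taxon X,((Taxon R,Taxon S),(Taxon H,Taxon F))) (rooted by Outgroup) and count the minimum state changes it requires (Fitch parsimony):
I: 2; II: 1; III: 2; IV: 1; V: 2; VI: 1.
Total tree length = 9.

9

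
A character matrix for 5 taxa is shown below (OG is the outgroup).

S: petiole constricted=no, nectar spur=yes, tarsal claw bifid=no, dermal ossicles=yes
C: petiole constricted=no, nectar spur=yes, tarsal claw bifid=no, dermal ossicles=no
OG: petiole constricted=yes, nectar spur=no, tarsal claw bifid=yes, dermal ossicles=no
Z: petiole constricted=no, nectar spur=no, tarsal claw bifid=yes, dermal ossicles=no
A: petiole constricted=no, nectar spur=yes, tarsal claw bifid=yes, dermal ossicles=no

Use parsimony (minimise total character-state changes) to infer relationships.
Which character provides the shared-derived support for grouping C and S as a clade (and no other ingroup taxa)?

Character polarity is set by the outgroup: the derived state is whichever differs from the outgroup's state, so for petiole constricted, tarsal claw bifid the derived state is 'no', and for the remaining characters it is 'yes'.
All ingroup taxa share the derived state 'no' for petiole constricted; it defines the ingroup but does not resolve relationships within it.
Only A, C, and S show the derived state 'yes' for nectar spur, supporting them as a clade.
tarsal claw bifid (derived state 'no') is shared by C and S — a synapomorphy uniting that clade.
dermal ossicles (derived state 'yes') is unique to S (autapomorphy; uninformative for grouping).
Most parsimonious ingroup topology: (((C,S),A),Z).
The clade {C, S} is supported by tarsal claw bifid: its derived state 'no' occurs in exactly those taxa and in no other taxon (including the outgroup).

tarsal claw bifid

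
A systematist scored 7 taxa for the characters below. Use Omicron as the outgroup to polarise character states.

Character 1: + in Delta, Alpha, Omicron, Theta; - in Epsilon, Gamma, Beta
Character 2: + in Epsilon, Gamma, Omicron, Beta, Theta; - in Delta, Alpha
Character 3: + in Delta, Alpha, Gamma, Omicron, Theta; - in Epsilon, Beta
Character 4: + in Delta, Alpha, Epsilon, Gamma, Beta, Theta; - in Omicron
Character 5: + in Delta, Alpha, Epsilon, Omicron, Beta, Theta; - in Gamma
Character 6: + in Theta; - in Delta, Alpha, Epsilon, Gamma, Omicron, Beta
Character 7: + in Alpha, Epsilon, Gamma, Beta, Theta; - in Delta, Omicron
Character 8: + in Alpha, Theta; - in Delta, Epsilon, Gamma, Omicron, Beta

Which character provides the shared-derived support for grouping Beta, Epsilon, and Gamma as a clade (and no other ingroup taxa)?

Character 1

Character polarity is set by the outgroup: the derived state is whichever differs from the outgroup's state, so for Character 1, Character 2, Character 3, Character 5 the derived state is '-', and for the remaining characters it is '+'.
Only Beta, Epsilon, and Gamma show the derived state '-' for Character 1, supporting them as a clade.
Character 2 (state '-') occurs in Alpha and Delta but conflicts with the nesting implied by the other characters — most parsimoniously interpreted as homoplasy.
Character 3: derived state '-' in Beta and Epsilon only — synapomorphy for {Beta, Epsilon}.
All ingroup taxa share the derived state '+' for Character 4; it defines the ingroup but does not resolve relationships within it.
Character 5 (derived state '-') is unique to Gamma (autapomorphy; uninformative for grouping).
Character 6 (derived state '+') is unique to Theta (autapomorphy; uninformative for grouping).
Only Alpha, Beta, Epsilon, Gamma, and Theta show the derived state '+' for Character 7, supporting them as a clade.
Only Alpha and Theta show the derived state '+' for Character 8, supporting them as a clade.
Most parsimonious ingroup topology: ((((Beta,Epsilon),Gamma),(Theta,Alpha)),Delta).
The clade {Beta, Epsilon, Gamma} is supported by Character 1: its derived state '-' occurs in exactly those taxa and in no other taxon (including the outgroup).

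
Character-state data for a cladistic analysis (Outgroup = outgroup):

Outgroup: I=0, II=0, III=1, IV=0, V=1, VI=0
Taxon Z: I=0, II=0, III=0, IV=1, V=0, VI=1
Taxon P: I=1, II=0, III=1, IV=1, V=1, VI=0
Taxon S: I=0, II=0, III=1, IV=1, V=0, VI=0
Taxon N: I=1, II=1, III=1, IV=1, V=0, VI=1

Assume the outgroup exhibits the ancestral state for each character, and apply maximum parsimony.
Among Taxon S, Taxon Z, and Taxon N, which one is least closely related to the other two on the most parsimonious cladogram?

Character polarity is set by the outgroup: the derived state is whichever differs from the outgroup's state, so for III, V the derived state is '0', and for the remaining characters it is '1'.
I (state '1') occurs in Taxon N and Taxon P but conflicts with the nesting implied by the other characters — most parsimoniously interpreted as homoplasy.
II (derived state '1') is unique to Taxon N (autapomorphy; uninformative for grouping).
III: derived state '0' in Taxon Z only — an autapomorphy, so it tells us nothing about relationships among taxa.
All ingroup taxa share the derived state '1' for IV; it defines the ingroup but does not resolve relationships within it.
V: derived state '0' in Taxon N, Taxon S, and Taxon Z only — synapomorphy for {Taxon N, Taxon S, Taxon Z}.
VI (derived state '1') is shared by Taxon N and Taxon Z — a synapomorphy uniting that clade.
Most parsimonious ingroup topology: (((Taxon Z,Taxon N),Taxon S),Taxon P).
Taxon Z and Taxon N share a more recent common ancestor with each other than either does with Taxon S, so Taxon S is the least closely related of the three.

Taxon S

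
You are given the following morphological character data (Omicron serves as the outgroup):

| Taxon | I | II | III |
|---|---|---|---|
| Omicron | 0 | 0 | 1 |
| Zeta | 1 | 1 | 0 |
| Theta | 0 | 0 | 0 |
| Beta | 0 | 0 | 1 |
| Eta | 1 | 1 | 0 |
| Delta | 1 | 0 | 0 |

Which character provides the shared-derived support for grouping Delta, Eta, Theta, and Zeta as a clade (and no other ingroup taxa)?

III

Character polarity is set by the outgroup: the derived state is whichever differs from the outgroup's state, so for III the derived state is '0', and for the remaining characters it is '1'.
Only Delta, Eta, and Zeta show the derived state '1' for I, supporting them as a clade.
II: derived state '1' in Eta and Zeta only — synapomorphy for {Eta, Zeta}.
III: derived state '0' in Delta, Eta, Theta, and Zeta only — synapomorphy for {Delta, Eta, Theta, Zeta}.
Most parsimonious ingroup topology: ((((Zeta,Eta),Delta),Theta),Beta).
The clade {Delta, Eta, Theta, Zeta} is supported by III: its derived state '0' occurs in exactly those taxa and in no other taxon (including the outgroup).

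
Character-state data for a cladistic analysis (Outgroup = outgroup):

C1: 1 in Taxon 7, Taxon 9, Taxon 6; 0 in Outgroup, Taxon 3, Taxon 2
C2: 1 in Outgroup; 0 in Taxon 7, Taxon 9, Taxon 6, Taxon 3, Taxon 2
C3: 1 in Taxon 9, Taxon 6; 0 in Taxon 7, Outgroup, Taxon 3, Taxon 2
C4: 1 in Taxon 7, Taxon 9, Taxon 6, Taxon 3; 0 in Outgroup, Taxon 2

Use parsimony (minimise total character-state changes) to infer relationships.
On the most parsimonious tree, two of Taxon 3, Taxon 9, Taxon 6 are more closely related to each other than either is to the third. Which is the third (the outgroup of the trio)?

Character polarity is set by the outgroup: the derived state is whichever differs from the outgroup's state, so for C2 the derived state is '0', and for the remaining characters it is '1'.
C1: derived state '1' in Taxon 6, Taxon 7, and Taxon 9 only — synapomorphy for {Taxon 6, Taxon 7, Taxon 9}.
All ingroup taxa share the derived state '0' for C2; it defines the ingroup but does not resolve relationships within it.
Only Taxon 6 and Taxon 9 show the derived state '1' for C3, supporting them as a clade.
C4 (derived state '1') is shared by Taxon 3, Taxon 6, Taxon 7, and Taxon 9 — a synapomorphy uniting that clade.
Most parsimonious ingroup topology: ((((Taxon 9,Taxon 6),Taxon 7),Taxon 3),Taxon 2).
Taxon 6 and Taxon 9 share a more recent common ancestor with each other than either does with Taxon 3, so Taxon 3 is the least closely related of the three.

Taxon 3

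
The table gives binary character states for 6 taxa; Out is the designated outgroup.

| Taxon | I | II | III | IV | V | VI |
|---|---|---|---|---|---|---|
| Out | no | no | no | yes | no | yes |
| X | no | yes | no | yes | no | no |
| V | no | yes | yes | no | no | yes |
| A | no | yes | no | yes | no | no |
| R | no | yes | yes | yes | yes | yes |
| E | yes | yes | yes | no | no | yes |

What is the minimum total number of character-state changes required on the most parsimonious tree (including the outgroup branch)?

6

Character polarity is set by the outgroup: the derived state is whichever differs from the outgroup's state, so for IV, VI the derived state is 'no', and for the remaining characters it is 'yes'.
I (derived state 'yes') is unique to E (autapomorphy; uninformative for grouping).
All ingroup taxa share the derived state 'yes' for II; it defines the ingroup but does not resolve relationships within it.
III (derived state 'yes') is shared by E, R, and V — a synapomorphy uniting that clade.
Only E and V show the derived state 'no' for IV, supporting them as a clade.
V (derived state 'yes') is unique to R (autapomorphy; uninformative for grouping).
Only A and X show the derived state 'no' for VI, supporting them as a clade.
Most parsimonious ingroup topology: (((E,V),R),(A,X)).
Changes per character on this tree: I: 1; II: 1; III: 1; IV: 1; V: 1; VI: 1.
Total = 6.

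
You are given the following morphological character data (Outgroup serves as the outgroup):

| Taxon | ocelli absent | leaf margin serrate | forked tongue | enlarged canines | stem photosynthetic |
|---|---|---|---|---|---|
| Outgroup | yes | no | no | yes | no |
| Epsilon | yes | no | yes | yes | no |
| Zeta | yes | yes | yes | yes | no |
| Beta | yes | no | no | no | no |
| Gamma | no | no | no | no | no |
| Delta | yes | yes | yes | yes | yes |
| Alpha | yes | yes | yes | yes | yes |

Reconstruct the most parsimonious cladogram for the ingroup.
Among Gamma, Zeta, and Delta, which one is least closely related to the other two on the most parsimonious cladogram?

Gamma

Character polarity is set by the outgroup: the derived state is whichever differs from the outgroup's state, so for ocelli absent, enlarged canines the derived state is 'no', and for the remaining characters it is 'yes'.
ocelli absent (derived state 'no') is unique to Gamma (autapomorphy; uninformative for grouping).
Only Alpha, Delta, and Zeta show the derived state 'yes' for leaf margin serrate, supporting them as a clade.
forked tongue (derived state 'yes') is shared by Alpha, Delta, Epsilon, and Zeta — a synapomorphy uniting that clade.
enlarged canines: derived state 'no' in Beta and Gamma only — synapomorphy for {Beta, Gamma}.
Only Alpha and Delta show the derived state 'yes' for stem photosynthetic, supporting them as a clade.
Most parsimonious ingroup topology: ((Epsilon,(Zeta,(Delta,Alpha))),(Beta,Gamma)).
Zeta and Delta share a more recent common ancestor with each other than either does with Gamma, so Gamma is the least closely related of the three.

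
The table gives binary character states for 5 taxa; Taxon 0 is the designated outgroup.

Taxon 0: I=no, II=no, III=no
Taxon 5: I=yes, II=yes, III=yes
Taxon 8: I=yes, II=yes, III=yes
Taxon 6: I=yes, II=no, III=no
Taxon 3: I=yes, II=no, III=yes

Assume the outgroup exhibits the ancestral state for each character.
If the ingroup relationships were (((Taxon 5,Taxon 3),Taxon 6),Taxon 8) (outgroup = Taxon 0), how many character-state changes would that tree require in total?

5

Map each character onto (((Taxon 5,Taxon 3),Taxon 6),Taxon 8) (rooted by Taxon 0) and count the minimum state changes it requires (Fitch parsimony):
I: 1; II: 2; III: 2.
Total tree length = 5.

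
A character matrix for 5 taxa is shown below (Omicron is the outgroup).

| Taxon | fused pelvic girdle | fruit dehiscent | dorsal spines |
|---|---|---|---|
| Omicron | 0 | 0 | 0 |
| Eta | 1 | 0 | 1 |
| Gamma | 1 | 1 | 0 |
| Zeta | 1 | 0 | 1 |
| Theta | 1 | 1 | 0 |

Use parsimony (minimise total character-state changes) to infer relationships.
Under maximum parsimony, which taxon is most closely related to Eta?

Zeta

The outgroup has state '0' for every character, so '1' is the derived state throughout.
All ingroup taxa share the derived state '1' for fused pelvic girdle; it defines the ingroup but does not resolve relationships within it.
fruit dehiscent: derived state '1' in Gamma and Theta only — synapomorphy for {Gamma, Theta}.
dorsal spines: derived state '1' in Eta and Zeta only — synapomorphy for {Eta, Zeta}.
Most parsimonious ingroup topology: ((Eta,Zeta),(Gamma,Theta)).
Eta and Zeta form a cherry on this tree, so they are sister taxa.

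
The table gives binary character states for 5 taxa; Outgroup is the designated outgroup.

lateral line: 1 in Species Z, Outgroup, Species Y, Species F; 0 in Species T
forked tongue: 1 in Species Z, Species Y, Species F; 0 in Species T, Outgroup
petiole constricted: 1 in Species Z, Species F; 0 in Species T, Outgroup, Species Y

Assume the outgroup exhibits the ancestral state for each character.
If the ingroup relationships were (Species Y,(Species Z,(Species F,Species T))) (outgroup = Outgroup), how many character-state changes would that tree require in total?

5

Map each character onto (Species Y,(Species Z,(Species F,Species T))) (rooted by Outgroup) and count the minimum state changes it requires (Fitch parsimony):
lateral line: 1; forked tongue: 2; petiole constricted: 2.
Total tree length = 5.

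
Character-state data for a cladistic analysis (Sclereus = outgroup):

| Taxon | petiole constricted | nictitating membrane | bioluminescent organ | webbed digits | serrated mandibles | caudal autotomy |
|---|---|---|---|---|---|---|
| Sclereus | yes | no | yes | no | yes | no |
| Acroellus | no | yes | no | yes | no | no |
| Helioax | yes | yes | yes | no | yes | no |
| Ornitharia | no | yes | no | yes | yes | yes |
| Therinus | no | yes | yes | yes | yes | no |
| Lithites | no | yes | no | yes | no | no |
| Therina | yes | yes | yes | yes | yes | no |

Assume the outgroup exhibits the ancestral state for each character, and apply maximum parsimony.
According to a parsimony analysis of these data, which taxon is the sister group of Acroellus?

Character polarity is set by the outgroup: the derived state is whichever differs from the outgroup's state, so for petiole constricted, bioluminescent organ, serrated mandibles the derived state is 'no', and for the remaining characters it is 'yes'.
Only Acroellus, Lithites, Ornitharia, and Therinus show the derived state 'no' for petiole constricted, supporting them as a clade.
nictitating membrane (derived state 'yes') is shared by all ingroup taxa — unites the whole ingroup.
bioluminescent organ (derived state 'no') is shared by Acroellus, Lithites, and Ornitharia — a synapomorphy uniting that clade.
webbed digits (derived state 'yes') is shared by Acroellus, Lithites, Ornitharia, Therina, and Therinus — a synapomorphy uniting that clade.
Only Acroellus and Lithites show the derived state 'no' for serrated mandibles, supporting them as a clade.
caudal autotomy: derived state 'yes' in Ornitharia only — an autapomorphy, so it tells us nothing about relationships among taxa.
Most parsimonious ingroup topology: (((((Acroellus,Lithites),Ornitharia),Therinus),Therina),Helioax).
Acroellus and Lithites form a cherry on this tree, so they are sister taxa.

Lithites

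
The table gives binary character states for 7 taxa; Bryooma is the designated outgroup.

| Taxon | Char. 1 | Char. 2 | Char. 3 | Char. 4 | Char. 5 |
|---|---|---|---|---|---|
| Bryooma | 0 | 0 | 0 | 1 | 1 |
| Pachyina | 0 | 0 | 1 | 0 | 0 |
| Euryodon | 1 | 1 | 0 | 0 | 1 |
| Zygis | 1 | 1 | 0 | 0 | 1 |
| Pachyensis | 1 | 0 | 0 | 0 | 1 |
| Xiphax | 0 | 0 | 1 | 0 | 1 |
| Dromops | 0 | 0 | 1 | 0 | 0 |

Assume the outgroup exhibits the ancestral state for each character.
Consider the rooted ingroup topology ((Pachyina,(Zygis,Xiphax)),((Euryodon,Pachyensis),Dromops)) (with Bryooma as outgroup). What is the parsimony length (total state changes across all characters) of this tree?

10

Map each character onto ((Pachyina,(Zygis,Xiphax)),((Euryodon,Pachyensis),Dromops)) (rooted by Bryooma) and count the minimum state changes it requires (Fitch parsimony):
Char. 1: 2; Char. 2: 2; Char. 3: 3; Char. 4: 1; Char. 5: 2.
Total tree length = 10.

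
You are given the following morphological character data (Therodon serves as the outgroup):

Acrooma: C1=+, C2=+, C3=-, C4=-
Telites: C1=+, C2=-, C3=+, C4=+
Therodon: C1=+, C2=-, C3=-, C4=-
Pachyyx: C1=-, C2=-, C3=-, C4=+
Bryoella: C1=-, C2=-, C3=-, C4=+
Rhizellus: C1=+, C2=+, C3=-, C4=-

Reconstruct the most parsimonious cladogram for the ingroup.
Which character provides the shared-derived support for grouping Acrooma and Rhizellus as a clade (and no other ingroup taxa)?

C2

Character polarity is set by the outgroup: the derived state is whichever differs from the outgroup's state, so for C1 the derived state is '-', and for the remaining characters it is '+'.
C1: derived state '-' in Bryoella and Pachyyx only — synapomorphy for {Bryoella, Pachyyx}.
C2 (derived state '+') is shared by Acrooma and Rhizellus — a synapomorphy uniting that clade.
C3 (derived state '+') is unique to Telites (autapomorphy; uninformative for grouping).
C4: derived state '+' in Bryoella, Pachyyx, and Telites only — synapomorphy for {Bryoella, Pachyyx, Telites}.
Most parsimonious ingroup topology: ((Acrooma,Rhizellus),(Telites,(Pachyyx,Bryoella))).
The clade {Acrooma, Rhizellus} is supported by C2: its derived state '+' occurs in exactly those taxa and in no other taxon (including the outgroup).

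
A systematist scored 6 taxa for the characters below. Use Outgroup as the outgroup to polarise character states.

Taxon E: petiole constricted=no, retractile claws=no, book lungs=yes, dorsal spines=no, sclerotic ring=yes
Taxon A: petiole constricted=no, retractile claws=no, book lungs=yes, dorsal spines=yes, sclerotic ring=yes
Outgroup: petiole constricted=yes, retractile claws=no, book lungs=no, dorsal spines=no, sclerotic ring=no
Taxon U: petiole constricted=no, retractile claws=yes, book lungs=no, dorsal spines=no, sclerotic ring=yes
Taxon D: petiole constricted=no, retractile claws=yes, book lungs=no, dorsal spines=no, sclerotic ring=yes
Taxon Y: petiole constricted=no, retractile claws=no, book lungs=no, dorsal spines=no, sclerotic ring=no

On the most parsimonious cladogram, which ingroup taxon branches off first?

Taxon Y

Character polarity is set by the outgroup: the derived state is whichever differs from the outgroup's state, so for petiole constricted the derived state is 'no', and for the remaining characters it is 'yes'.
petiole constricted (derived state 'no') is shared by all ingroup taxa — unites the whole ingroup.
retractile claws (derived state 'yes') is shared by Taxon D and Taxon U — a synapomorphy uniting that clade.
Only Taxon A and Taxon E show the derived state 'yes' for book lungs, supporting them as a clade.
dorsal spines: derived state 'yes' in Taxon A only — an autapomorphy, so it tells us nothing about relationships among taxa.
sclerotic ring (derived state 'yes') is shared by Taxon A, Taxon D, Taxon E, and Taxon U — a synapomorphy uniting that clade.
Most parsimonious ingroup topology: (((Taxon E,Taxon A),(Taxon U,Taxon D)),Taxon Y).
Taxon Y is sister to the clade containing all other ingroup taxa, so it is the earliest-diverging (most basal) ingroup lineage.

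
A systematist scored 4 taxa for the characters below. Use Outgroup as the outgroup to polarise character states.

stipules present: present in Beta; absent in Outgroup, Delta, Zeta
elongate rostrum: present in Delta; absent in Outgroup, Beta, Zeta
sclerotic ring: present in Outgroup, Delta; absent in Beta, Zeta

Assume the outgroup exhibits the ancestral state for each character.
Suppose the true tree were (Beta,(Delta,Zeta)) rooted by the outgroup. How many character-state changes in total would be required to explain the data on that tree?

Map each character onto (Beta,(Delta,Zeta)) (rooted by Outgroup) and count the minimum state changes it requires (Fitch parsimony):
stipules present: 1; elongate rostrum: 1; sclerotic ring: 2.
Total tree length = 4.

4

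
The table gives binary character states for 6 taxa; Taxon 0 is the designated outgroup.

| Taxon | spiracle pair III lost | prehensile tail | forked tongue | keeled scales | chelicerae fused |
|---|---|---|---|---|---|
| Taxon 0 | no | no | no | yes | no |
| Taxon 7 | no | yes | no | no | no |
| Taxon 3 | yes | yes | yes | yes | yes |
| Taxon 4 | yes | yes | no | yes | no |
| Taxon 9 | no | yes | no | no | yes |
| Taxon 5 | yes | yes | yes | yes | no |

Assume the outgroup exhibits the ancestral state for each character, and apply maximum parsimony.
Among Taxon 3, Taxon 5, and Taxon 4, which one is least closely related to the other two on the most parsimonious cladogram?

Character polarity is set by the outgroup: the derived state is whichever differs from the outgroup's state, so for keeled scales the derived state is 'no', and for the remaining characters it is 'yes'.
spiracle pair III lost: derived state 'yes' in Taxon 3, Taxon 4, and Taxon 5 only — synapomorphy for {Taxon 3, Taxon 4, Taxon 5}.
All ingroup taxa share the derived state 'yes' for prehensile tail; it defines the ingroup but does not resolve relationships within it.
Only Taxon 3 and Taxon 5 show the derived state 'yes' for forked tongue, supporting them as a clade.
Only Taxon 7 and Taxon 9 show the derived state 'no' for keeled scales, supporting them as a clade.
chelicerae fused (state 'yes') occurs in Taxon 3 and Taxon 9 but conflicts with the nesting implied by the other characters — most parsimoniously interpreted as homoplasy.
Most parsimonious ingroup topology: ((Taxon 7,Taxon 9),((Taxon 3,Taxon 5),Taxon 4)).
Taxon 3 and Taxon 5 share a more recent common ancestor with each other than either does with Taxon 4, so Taxon 4 is the least closely related of the three.

Taxon 4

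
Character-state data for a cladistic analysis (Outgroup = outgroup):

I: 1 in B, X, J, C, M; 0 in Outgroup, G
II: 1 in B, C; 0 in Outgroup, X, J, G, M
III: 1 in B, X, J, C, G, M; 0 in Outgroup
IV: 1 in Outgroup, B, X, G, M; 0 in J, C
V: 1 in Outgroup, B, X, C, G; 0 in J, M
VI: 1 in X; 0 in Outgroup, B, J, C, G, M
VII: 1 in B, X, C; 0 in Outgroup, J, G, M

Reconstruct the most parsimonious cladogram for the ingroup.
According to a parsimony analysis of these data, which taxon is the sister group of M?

J

Character polarity is set by the outgroup: the derived state is whichever differs from the outgroup's state, so for IV, V the derived state is '0', and for the remaining characters it is '1'.
Only B, C, J, M, and X show the derived state '1' for I, supporting them as a clade.
Only B and C show the derived state '1' for II, supporting them as a clade.
III (derived state '1') is shared by all ingroup taxa — unites the whole ingroup.
IV (state '0') occurs in C and J but conflicts with the nesting implied by the other characters — most parsimoniously interpreted as homoplasy.
V: derived state '0' in J and M only — synapomorphy for {J, M}.
VI: derived state '1' in X only — an autapomorphy, so it tells us nothing about relationships among taxa.
VII (derived state '1') is shared by B, C, and X — a synapomorphy uniting that clade.
Most parsimonious ingroup topology: ((((B,C),X),(J,M)),G).
M and J form a cherry on this tree, so they are sister taxa.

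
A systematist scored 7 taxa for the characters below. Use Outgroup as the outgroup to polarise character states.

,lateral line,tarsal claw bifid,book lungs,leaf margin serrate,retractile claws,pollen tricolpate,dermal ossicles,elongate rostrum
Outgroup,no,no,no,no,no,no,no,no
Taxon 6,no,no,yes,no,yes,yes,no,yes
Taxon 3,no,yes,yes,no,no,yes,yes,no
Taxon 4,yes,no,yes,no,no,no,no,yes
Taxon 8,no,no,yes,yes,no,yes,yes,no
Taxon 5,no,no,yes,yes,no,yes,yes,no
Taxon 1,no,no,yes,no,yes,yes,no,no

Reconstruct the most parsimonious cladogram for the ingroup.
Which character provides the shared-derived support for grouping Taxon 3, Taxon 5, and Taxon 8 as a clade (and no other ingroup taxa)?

dermal ossicles

The outgroup has state 'no' for every character, so 'yes' is the derived state throughout.
lateral line (derived state 'yes') is unique to Taxon 4 (autapomorphy; uninformative for grouping).
tarsal claw bifid (derived state 'yes') is unique to Taxon 3 (autapomorphy; uninformative for grouping).
All ingroup taxa share the derived state 'yes' for book lungs; it defines the ingroup but does not resolve relationships within it.
leaf margin serrate: derived state 'yes' in Taxon 5 and Taxon 8 only — synapomorphy for {Taxon 5, Taxon 8}.
retractile claws: derived state 'yes' in Taxon 1 and Taxon 6 only — synapomorphy for {Taxon 1, Taxon 6}.
Only Taxon 1, Taxon 3, Taxon 5, Taxon 6, and Taxon 8 show the derived state 'yes' for pollen tricolpate, supporting them as a clade.
dermal ossicles (derived state 'yes') is shared by Taxon 3, Taxon 5, and Taxon 8 — a synapomorphy uniting that clade.
elongate rostrum groups Taxon 4 and Taxon 6, which is incompatible with the clades supported by the remaining characters; treating it as convergent (homoplasy) costs fewer steps than any alternative tree.
Most parsimonious ingroup topology: (((Taxon 6,Taxon 1),(Taxon 3,(Taxon 8,Taxon 5))),Taxon 4).
The clade {Taxon 3, Taxon 5, Taxon 8} is supported by dermal ossicles: its derived state 'yes' occurs in exactly those taxa and in no other taxon (including the outgroup).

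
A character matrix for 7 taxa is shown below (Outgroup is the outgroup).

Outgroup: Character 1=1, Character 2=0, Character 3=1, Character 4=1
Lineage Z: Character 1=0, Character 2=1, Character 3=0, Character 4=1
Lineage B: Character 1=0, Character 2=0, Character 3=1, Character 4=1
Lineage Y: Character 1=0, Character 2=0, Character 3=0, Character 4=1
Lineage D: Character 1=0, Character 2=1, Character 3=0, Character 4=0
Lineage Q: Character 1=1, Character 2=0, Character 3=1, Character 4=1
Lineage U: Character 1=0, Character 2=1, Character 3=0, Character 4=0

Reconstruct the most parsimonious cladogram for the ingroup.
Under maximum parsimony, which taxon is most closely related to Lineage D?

Lineage U

Character polarity is set by the outgroup: the derived state is whichever differs from the outgroup's state, so for Character 1, Character 3, Character 4 the derived state is '0', and for the remaining characters it is '1'.
Character 1: derived state '0' in Lineage B, Lineage D, Lineage U, Lineage Y, and Lineage Z only — synapomorphy for {Lineage B, Lineage D, Lineage U, Lineage Y, Lineage Z}.
Only Lineage D, Lineage U, and Lineage Z show the derived state '1' for Character 2, supporting them as a clade.
Character 3 (derived state '0') is shared by Lineage D, Lineage U, Lineage Y, and Lineage Z — a synapomorphy uniting that clade.
Only Lineage D and Lineage U show the derived state '0' for Character 4, supporting them as a clade.
Most parsimonious ingroup topology: ((((Lineage Z,(Lineage D,Lineage U)),Lineage Y),Lineage B),Lineage Q).
Lineage D and Lineage U form a cherry on this tree, so they are sister taxa.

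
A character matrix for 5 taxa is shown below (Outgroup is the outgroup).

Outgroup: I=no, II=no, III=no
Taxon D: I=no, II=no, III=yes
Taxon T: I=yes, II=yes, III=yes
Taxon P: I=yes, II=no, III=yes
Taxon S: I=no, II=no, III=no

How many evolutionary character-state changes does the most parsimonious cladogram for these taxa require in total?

3

The outgroup has state 'no' for every character, so 'yes' is the derived state throughout.
I (derived state 'yes') is shared by Taxon P and Taxon T — a synapomorphy uniting that clade.
II: derived state 'yes' in Taxon T only — an autapomorphy, so it tells us nothing about relationships among taxa.
Only Taxon D, Taxon P, and Taxon T show the derived state 'yes' for III, supporting them as a clade.
Most parsimonious ingroup topology: ((Taxon D,(Taxon T,Taxon P)),Taxon S).
Changes per character on this tree: I: 1; II: 1; III: 1.
Total = 3.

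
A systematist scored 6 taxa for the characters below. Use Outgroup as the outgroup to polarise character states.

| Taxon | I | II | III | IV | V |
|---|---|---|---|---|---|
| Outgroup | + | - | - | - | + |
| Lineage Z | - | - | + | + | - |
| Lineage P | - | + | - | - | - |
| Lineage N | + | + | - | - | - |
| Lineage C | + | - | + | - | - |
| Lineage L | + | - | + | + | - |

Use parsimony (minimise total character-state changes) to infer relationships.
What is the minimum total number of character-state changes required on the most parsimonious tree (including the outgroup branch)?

Character polarity is set by the outgroup: the derived state is whichever differs from the outgroup's state, so for I, V the derived state is '-', and for the remaining characters it is '+'.
I (state '-') occurs in Lineage P and Lineage Z but conflicts with the nesting implied by the other characters — most parsimoniously interpreted as homoplasy.
II (derived state '+') is shared by Lineage N and Lineage P — a synapomorphy uniting that clade.
III (derived state '+') is shared by Lineage C, Lineage L, and Lineage Z — a synapomorphy uniting that clade.
Only Lineage L and Lineage Z show the derived state '+' for IV, supporting them as a clade.
All ingroup taxa share the derived state '-' for V; it defines the ingroup but does not resolve relationships within it.
Most parsimonious ingroup topology: (((Lineage Z,Lineage L),Lineage C),(Lineage P,Lineage N)).
Changes per character on this tree: I: 2; II: 1; III: 1; IV: 1; V: 1.
Total = 6.

6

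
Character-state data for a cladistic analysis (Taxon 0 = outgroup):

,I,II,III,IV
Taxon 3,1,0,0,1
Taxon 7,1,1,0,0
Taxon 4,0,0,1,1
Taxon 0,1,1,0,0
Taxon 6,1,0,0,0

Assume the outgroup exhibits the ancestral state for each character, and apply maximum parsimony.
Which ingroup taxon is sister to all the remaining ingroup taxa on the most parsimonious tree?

Character polarity is set by the outgroup: the derived state is whichever differs from the outgroup's state, so for I, II the derived state is '0', and for the remaining characters it is '1'.
I: derived state '0' in Taxon 4 only — an autapomorphy, so it tells us nothing about relationships among taxa.
II (derived state '0') is shared by Taxon 3, Taxon 4, and Taxon 6 — a synapomorphy uniting that clade.
III (derived state '1') is unique to Taxon 4 (autapomorphy; uninformative for grouping).
Only Taxon 3 and Taxon 4 show the derived state '1' for IV, supporting them as a clade.
Most parsimonious ingroup topology: (Taxon 7,((Taxon 3,Taxon 4),Taxon 6)).
Taxon 7 is sister to the clade containing all other ingroup taxa, so it is the earliest-diverging (most basal) ingroup lineage.

Taxon 7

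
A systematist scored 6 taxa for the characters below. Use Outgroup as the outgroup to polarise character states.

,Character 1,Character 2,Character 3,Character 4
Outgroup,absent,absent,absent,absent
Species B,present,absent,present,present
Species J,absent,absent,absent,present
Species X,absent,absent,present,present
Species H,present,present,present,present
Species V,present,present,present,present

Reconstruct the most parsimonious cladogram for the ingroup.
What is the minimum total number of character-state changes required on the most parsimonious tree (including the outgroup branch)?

The outgroup has state 'absent' for every character, so 'present' is the derived state throughout.
Character 1 (derived state 'present') is shared by Species B, Species H, and Species V — a synapomorphy uniting that clade.
Character 2 (derived state 'present') is shared by Species H and Species V — a synapomorphy uniting that clade.
Character 3 (derived state 'present') is shared by Species B, Species H, Species V, and Species X — a synapomorphy uniting that clade.
Character 4 (derived state 'present') is shared by all ingroup taxa — unites the whole ingroup.
Most parsimonious ingroup topology: (((Species B,(Species H,Species V)),Species X),Species J).
Changes per character on this tree: Character 1: 1; Character 2: 1; Character 3: 1; Character 4: 1.
Total = 4.

4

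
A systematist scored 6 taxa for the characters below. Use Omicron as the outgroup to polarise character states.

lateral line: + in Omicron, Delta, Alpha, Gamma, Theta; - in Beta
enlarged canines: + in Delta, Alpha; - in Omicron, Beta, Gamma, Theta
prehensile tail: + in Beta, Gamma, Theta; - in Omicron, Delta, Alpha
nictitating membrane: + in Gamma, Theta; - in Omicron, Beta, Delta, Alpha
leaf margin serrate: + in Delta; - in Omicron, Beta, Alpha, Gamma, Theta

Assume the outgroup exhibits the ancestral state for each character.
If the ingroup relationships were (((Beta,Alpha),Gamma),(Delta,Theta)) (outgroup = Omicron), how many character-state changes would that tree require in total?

Map each character onto (((Beta,Alpha),Gamma),(Delta,Theta)) (rooted by Omicron) and count the minimum state changes it requires (Fitch parsimony):
lateral line: 1; enlarged canines: 2; prehensile tail: 3; nictitating membrane: 2; leaf margin serrate: 1.
Total tree length = 9.

9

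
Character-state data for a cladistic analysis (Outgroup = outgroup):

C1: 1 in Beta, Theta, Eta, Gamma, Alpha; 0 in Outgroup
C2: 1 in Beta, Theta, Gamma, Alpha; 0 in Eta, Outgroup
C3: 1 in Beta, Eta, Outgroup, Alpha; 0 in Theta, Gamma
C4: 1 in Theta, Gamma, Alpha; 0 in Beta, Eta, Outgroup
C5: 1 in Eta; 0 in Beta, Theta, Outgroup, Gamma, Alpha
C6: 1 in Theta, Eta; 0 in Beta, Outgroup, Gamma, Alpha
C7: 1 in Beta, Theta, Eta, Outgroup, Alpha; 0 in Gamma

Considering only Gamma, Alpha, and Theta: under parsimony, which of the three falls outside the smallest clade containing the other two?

Alpha

Character polarity is set by the outgroup: the derived state is whichever differs from the outgroup's state, so for C3, C7 the derived state is '0', and for the remaining characters it is '1'.
All ingroup taxa share the derived state '1' for C1; it defines the ingroup but does not resolve relationships within it.
C2 (derived state '1') is shared by Alpha, Beta, Gamma, and Theta — a synapomorphy uniting that clade.
C3 (derived state '0') is shared by Gamma and Theta — a synapomorphy uniting that clade.
C4 (derived state '1') is shared by Alpha, Gamma, and Theta — a synapomorphy uniting that clade.
C5: derived state '1' in Eta only — an autapomorphy, so it tells us nothing about relationships among taxa.
C6 groups Eta and Theta, which is incompatible with the clades supported by the remaining characters; treating it as convergent (homoplasy) costs fewer steps than any alternative tree.
C7: derived state '0' in Gamma only — an autapomorphy, so it tells us nothing about relationships among taxa.
Most parsimonious ingroup topology: (((Alpha,(Gamma,Theta)),Beta),Eta).
Gamma and Theta share a more recent common ancestor with each other than either does with Alpha, so Alpha is the least closely related of the three.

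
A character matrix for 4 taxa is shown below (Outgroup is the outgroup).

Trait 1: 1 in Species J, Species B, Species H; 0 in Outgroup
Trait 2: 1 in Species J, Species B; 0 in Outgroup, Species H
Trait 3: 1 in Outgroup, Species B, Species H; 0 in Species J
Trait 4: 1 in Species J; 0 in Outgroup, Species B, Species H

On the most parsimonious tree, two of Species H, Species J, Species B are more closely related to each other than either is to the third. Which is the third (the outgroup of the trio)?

Species H

Character polarity is set by the outgroup: the derived state is whichever differs from the outgroup's state, so for Trait 3 the derived state is '0', and for the remaining characters it is '1'.
All ingroup taxa share the derived state '1' for Trait 1; it defines the ingroup but does not resolve relationships within it.
Only Species B and Species J show the derived state '1' for Trait 2, supporting them as a clade.
Trait 3 (derived state '0') is unique to Species J (autapomorphy; uninformative for grouping).
Trait 4 (derived state '1') is unique to Species J (autapomorphy; uninformative for grouping).
Most parsimonious ingroup topology: ((Species J,Species B),Species H).
Species J and Species B share a more recent common ancestor with each other than either does with Species H, so Species H is the least closely related of the three.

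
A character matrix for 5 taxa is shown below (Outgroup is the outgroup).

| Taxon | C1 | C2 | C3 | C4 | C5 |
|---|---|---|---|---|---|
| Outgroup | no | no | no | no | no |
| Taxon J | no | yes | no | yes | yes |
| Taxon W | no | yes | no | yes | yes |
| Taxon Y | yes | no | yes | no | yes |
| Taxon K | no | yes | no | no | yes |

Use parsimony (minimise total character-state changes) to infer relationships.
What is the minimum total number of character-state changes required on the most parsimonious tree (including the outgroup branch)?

The outgroup has state 'no' for every character, so 'yes' is the derived state throughout.
C1 (derived state 'yes') is unique to Taxon Y (autapomorphy; uninformative for grouping).
Only Taxon J, Taxon K, and Taxon W show the derived state 'yes' for C2, supporting them as a clade.
C3: derived state 'yes' in Taxon Y only — an autapomorphy, so it tells us nothing about relationships among taxa.
C4: derived state 'yes' in Taxon J and Taxon W only — synapomorphy for {Taxon J, Taxon W}.
All ingroup taxa share the derived state 'yes' for C5; it defines the ingroup but does not resolve relationships within it.
Most parsimonious ingroup topology: (((Taxon J,Taxon W),Taxon K),Taxon Y).
Changes per character on this tree: C1: 1; C2: 1; C3: 1; C4: 1; C5: 1.
Total = 5.

5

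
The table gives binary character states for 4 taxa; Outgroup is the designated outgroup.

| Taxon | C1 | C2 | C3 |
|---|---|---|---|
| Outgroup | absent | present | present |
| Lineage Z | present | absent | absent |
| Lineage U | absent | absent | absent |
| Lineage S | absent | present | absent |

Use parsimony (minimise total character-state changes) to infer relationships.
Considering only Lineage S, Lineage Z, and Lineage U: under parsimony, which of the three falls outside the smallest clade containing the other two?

Character polarity is set by the outgroup: the derived state is whichever differs from the outgroup's state, so for C2, C3 the derived state is 'absent', and for the remaining characters it is 'present'.
C1 (derived state 'present') is unique to Lineage Z (autapomorphy; uninformative for grouping).
C2 (derived state 'absent') is shared by Lineage U and Lineage Z — a synapomorphy uniting that clade.
All ingroup taxa share the derived state 'absent' for C3; it defines the ingroup but does not resolve relationships within it.
Most parsimonious ingroup topology: ((Lineage Z,Lineage U),Lineage S).
Lineage U and Lineage Z share a more recent common ancestor with each other than either does with Lineage S, so Lineage S is the least closely related of the three.

Lineage S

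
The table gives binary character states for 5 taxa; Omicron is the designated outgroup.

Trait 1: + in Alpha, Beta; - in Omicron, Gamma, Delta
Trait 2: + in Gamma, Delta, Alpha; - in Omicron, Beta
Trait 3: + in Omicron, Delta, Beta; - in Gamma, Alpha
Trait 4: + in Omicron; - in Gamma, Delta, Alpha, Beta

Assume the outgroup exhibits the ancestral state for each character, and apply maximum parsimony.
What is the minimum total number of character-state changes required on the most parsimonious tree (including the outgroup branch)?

Character polarity is set by the outgroup: the derived state is whichever differs from the outgroup's state, so for Trait 3, Trait 4 the derived state is '-', and for the remaining characters it is '+'.
Trait 1 (state '+') occurs in Alpha and Beta but conflicts with the nesting implied by the other characters — most parsimoniously interpreted as homoplasy.
Trait 2 (derived state '+') is shared by Alpha, Delta, and Gamma — a synapomorphy uniting that clade.
Trait 3: derived state '-' in Alpha and Gamma only — synapomorphy for {Alpha, Gamma}.
Trait 4 (derived state '-') is shared by all ingroup taxa — unites the whole ingroup.
Most parsimonious ingroup topology: (((Gamma,Alpha),Delta),Beta).
Changes per character on this tree: Trait 1: 2; Trait 2: 1; Trait 3: 1; Trait 4: 1.
Total = 5.

5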